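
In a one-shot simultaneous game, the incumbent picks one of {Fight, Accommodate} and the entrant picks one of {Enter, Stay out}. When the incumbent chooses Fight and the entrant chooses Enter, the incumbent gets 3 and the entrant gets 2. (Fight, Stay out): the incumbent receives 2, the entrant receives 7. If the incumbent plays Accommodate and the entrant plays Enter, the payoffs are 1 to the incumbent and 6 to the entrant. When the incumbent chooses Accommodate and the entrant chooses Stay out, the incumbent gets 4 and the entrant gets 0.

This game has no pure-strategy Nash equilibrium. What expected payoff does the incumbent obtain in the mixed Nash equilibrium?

5/2

Set the incumbent's expected payoff from Fight equal to that from Accommodate:
  the incumbent's payoff from Fight: q·3 + (1−q)·2 = q + 2
  the incumbent's payoff from Accommodate: q·1 + (1−q)·4 = -3q + 4
  q + 2 = -3q + 4  ⇒  4q = 2  ⇒  q = 1/2.
At equilibrium the incumbent is indifferent across rows, so the incumbent's payoff equals the payoff from Fight: (1/2)·3 + (1/2)·2 = 5/2.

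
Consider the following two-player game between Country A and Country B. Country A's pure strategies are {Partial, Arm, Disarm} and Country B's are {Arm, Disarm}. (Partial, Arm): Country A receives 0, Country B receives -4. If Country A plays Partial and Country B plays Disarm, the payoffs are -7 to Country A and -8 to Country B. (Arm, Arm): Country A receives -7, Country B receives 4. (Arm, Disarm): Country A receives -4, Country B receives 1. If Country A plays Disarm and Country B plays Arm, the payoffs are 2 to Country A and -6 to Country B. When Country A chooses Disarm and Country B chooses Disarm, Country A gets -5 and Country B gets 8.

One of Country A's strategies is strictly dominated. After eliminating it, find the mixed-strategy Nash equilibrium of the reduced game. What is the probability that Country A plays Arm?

Country A's strategy Partial is strictly dominated by Disarm: 2 > 0 and -5 > -7. Eliminate Partial.
Country A's mix must leave Country B indifferent between Arm and Disarm.
  Country B's payoff to Arm: p·4 + (1−p)·(-6) = 10p - 6
  Country B's payoff to Disarm: p·1 + (1−p)·8 = -7p + 8
  10p - 6 = -7p + 8  ⇒  17p = 14  ⇒  p = 14/17.

p = 14/17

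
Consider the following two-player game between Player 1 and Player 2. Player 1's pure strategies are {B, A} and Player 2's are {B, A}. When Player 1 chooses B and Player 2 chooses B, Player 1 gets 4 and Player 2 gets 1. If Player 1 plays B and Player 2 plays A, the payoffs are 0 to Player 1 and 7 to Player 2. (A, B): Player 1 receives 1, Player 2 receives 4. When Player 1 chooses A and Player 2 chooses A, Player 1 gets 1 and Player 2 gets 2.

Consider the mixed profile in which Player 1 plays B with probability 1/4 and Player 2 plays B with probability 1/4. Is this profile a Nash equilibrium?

Yes

Check Player 2's indifference given Player 1's mix p = 1/4:
  payoff from B = 13/4; payoff from A = 13/4 — equal.
Check Player 1's indifference given Player 2's mix q = 1/4:
  payoff from B = 1; payoff from A = 1 — equal.
Both players are indifferent, so neither can profitably deviate.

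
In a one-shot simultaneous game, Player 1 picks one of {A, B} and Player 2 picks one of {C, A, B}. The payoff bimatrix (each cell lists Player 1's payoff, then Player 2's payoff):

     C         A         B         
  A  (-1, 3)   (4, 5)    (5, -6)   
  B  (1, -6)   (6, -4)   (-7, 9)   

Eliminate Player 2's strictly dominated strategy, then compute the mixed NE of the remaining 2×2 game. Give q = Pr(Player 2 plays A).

q = 6/7

Player 2's strategy C is strictly dominated by A: 5 > 3 and -4 > -6. Eliminate C.
Player 1's indifference between A and B determines Player 2's mixing probability q:
  Player 1's payoff from A: q·4 + (1−q)·5 = -q + 5
  Player 1's payoff from B: q·6 + (1−q)·(-7) = 13q - 7
  -q + 5 = 13q - 7  ⇒  -14q = -12  ⇒  q = 6/7.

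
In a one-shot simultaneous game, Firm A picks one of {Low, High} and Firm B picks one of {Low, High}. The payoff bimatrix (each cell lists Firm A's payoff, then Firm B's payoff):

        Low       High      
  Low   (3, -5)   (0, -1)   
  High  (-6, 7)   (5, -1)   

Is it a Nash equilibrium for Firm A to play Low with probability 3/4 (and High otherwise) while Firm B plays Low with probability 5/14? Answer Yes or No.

No

Given Firm A's mix p = 3/4, Firm B's payoff from Low is -2 but from High is -1. Firm B strictly prefers High, so Firm B would not mix.
So the proposed profile is not a Nash equilibrium.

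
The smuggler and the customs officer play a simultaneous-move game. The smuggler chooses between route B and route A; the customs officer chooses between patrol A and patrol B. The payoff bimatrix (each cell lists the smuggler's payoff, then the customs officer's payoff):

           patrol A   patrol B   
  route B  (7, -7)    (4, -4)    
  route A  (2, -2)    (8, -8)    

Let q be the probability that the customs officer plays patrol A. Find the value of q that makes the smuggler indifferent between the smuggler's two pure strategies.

The smuggler's indifference between route B and route A determines the customs officer's mixing probability q:
  the smuggler's payoff to route B: q·7 + (1−q)·4 = 3q + 4
  the smuggler's payoff to route A: q·2 + (1−q)·8 = -6q + 8
  3q + 4 = -6q + 8  ⇒  9q = 4  ⇒  q = 4/9.

q = 4/9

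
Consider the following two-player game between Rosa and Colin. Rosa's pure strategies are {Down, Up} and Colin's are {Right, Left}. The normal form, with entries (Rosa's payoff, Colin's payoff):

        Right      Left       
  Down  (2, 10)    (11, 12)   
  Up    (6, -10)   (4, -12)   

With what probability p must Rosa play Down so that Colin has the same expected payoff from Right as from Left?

In a mixed equilibrium Colin is indifferent between Right and Left; this condition fixes p.
  Colin's payoff to Right: p·10 + (1−p)·(-10) = 20p - 10
  Colin's payoff to Left: p·12 + (1−p)·(-12) = 24p - 12
  20p - 10 = 24p - 12  ⇒  -4p = -2  ⇒  p = 1/2.

p = 1/2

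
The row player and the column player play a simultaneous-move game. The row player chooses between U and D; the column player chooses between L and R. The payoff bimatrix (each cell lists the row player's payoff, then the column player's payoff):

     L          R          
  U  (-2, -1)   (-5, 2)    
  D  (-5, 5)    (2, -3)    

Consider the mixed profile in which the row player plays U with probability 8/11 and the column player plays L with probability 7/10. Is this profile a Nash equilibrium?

Yes

Check the column player's indifference given the row player's mix p = 8/11:
  payoff from L = 7/11; payoff from R = 7/11 — equal.
Check the row player's indifference given the column player's mix q = 7/10:
  payoff from U = -29/10; payoff from D = -29/10 — equal.
Both players are indifferent, so neither can profitably deviate.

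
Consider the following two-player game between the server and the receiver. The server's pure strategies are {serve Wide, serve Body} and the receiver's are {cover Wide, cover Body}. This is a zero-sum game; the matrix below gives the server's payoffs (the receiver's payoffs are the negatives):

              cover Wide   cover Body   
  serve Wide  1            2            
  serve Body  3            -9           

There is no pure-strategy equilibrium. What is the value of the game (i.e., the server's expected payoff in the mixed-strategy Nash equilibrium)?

v = 15/13

The receiver's mix must leave the server indifferent between serve Wide and serve Body.
  the server's payoff to serve Wide: q·1 + (1−q)·2 = -q + 2
  the server's payoff to serve Body: q·3 + (1−q)·(-9) = 12q - 9
  -q + 2 = 12q - 9  ⇒  -13q = -11  ⇒  q = 11/13.
The value is the server's expected payoff against this mix (using serve Wide): (11/13)·1 + (2/13)·2 = 15/13.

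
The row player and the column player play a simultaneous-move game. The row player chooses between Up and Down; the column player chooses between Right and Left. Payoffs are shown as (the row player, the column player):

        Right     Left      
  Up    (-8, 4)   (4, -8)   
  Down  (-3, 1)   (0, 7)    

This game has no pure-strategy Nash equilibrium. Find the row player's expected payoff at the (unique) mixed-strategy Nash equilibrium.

-4/3

Set the row player's expected payoff from Up equal to that from Down:
  the row player's expected payoff from Up: q·(-8) + (1−q)·4 = -12q + 4
  the row player's expected payoff from Down: q·(-3) + (1−q)·0 = -3q
  -12q + 4 = -3q  ⇒  -9q = -4  ⇒  q = 4/9.
At equilibrium the row player is indifferent across rows, so the row player's payoff equals the payoff from Up: (4/9)·(-8) + (5/9)·4 = -4/3.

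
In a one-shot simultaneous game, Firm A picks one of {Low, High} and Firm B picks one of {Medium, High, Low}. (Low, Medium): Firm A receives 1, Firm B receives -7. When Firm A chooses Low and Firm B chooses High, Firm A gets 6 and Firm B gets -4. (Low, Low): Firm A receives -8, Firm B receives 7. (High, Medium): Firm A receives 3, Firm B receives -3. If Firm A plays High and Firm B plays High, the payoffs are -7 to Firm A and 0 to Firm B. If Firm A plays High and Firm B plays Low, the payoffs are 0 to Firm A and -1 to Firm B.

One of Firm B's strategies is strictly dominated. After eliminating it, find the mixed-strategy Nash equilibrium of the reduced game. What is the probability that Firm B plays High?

Firm B's strategy Medium is strictly dominated by High: -4 > -7 and 0 > -3. Eliminate Medium.
Firm A's indifference between Low and High determines Firm B's mixing probability q:
  Firm A's payoff to Low: q·6 + (1−q)·(-8) = 14q - 8
  Firm A's payoff to High: q·(-7) + (1−q)·0 = -7q
  14q - 8 = -7q  ⇒  21q = 8  ⇒  q = 8/21.

q = 8/21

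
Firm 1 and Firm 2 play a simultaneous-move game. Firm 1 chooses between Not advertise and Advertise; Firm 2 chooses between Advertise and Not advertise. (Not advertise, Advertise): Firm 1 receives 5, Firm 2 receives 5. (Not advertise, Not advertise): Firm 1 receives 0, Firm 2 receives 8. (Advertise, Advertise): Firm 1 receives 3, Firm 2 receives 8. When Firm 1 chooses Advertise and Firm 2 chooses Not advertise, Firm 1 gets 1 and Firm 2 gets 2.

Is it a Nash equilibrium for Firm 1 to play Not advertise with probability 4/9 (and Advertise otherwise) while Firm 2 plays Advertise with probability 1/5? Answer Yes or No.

No

Given Firm 1's mix p = 4/9, Firm 2's payoff from Advertise is 20/3 but from Not advertise is 14/3. Firm 2 strictly prefers Advertise, so Firm 2 would not mix.
So the proposed profile is not a Nash equilibrium.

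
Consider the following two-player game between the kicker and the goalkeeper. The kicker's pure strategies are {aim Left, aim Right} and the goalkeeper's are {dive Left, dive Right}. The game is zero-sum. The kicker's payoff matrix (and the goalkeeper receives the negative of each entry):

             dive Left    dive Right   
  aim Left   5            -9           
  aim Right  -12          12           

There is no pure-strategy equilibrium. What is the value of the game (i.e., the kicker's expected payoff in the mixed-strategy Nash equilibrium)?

v = -24/19

Set the kicker's expected payoff from aim Left equal to that from aim Right:
  the kicker's payoff from aim Left: q·5 + (1−q)·(-9) = 14q - 9
  the kicker's payoff from aim Right: q·(-12) + (1−q)·12 = -24q + 12
  14q - 9 = -24q + 12  ⇒  38q = 21  ⇒  q = 21/38.
The value is the kicker's expected payoff against this mix (using aim Left): (21/38)·5 + (17/38)·(-9) = -24/19.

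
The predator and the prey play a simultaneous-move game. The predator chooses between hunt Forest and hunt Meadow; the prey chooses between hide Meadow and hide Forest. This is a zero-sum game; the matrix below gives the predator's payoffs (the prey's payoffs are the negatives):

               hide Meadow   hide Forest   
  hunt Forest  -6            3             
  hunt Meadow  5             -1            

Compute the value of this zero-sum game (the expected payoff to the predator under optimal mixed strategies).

The predator's indifference between hunt Forest and hunt Meadow determines the prey's mixing probability q:
  the predator's expected payoff from hunt Forest: q·(-6) + (1−q)·3 = -9q + 3
  the predator's expected payoff from hunt Meadow: q·5 + (1−q)·(-1) = 6q - 1
  -9q + 3 = 6q - 1  ⇒  -15q = -4  ⇒  q = 4/15.
The value is the predator's expected payoff against this mix (using hunt Forest): (4/15)·(-6) + (11/15)·3 = 3/5.

v = 3/5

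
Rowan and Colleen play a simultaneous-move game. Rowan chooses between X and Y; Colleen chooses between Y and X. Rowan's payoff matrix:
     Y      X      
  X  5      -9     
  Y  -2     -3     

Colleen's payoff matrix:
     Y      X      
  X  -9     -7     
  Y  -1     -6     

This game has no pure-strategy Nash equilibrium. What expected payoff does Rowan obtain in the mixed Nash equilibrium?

In a mixed equilibrium Rowan is indifferent between X and Y; this condition fixes q.
  Rowan's payoff from X: q·5 + (1−q)·(-9) = 14q - 9
  Rowan's payoff from Y: q·(-2) + (1−q)·(-3) = q - 3
  14q - 9 = q - 3  ⇒  13q = 6  ⇒  q = 6/13.
At equilibrium Rowan is indifferent across rows, so Rowan's payoff equals the payoff from X: (6/13)·5 + (7/13)·(-9) = -33/13.

-33/13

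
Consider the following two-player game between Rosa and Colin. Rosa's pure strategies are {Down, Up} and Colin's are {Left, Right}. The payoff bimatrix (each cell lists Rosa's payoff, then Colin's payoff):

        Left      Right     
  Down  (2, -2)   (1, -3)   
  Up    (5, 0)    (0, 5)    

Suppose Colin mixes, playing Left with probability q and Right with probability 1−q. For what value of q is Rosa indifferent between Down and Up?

For Rosa to be willing to mix, Rosa must be indifferent between Down and Up, which pins down Colin's mix.
  Rosa's payoff to Down: q·2 + (1−q)·1 = q + 1
  Rosa's payoff to Up: q·5 + (1−q)·0 = 5q
  q + 1 = 5q  ⇒  -4q = -1  ⇒  q = 1/4.

q = 1/4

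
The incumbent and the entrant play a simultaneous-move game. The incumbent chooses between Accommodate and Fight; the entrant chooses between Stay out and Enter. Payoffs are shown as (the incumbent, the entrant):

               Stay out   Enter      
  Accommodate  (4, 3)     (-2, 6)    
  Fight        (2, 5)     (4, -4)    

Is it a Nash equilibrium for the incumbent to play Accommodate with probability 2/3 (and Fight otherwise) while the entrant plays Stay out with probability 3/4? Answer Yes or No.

Given the incumbent's mix p = 2/3, the entrant's payoff from Stay out is 11/3 but from Enter is 8/3. The entrant strictly prefers Stay out, so the entrant would not mix.
So the proposed profile is not a Nash equilibrium.

No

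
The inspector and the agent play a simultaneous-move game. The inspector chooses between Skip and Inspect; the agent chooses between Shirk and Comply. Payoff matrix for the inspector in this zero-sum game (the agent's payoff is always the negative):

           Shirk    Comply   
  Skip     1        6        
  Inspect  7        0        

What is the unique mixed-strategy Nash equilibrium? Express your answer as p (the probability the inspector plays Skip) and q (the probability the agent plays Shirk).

The agent's indifference between Shirk and Comply determines the inspector's mixing probability p:
  the agent's payoff to Shirk: p·(-1) + (1−p)·(-7) = 6p - 7
  the agent's payoff to Comply: p·(-6) + (1−p)·0 = -6p
  6p - 7 = -6p  ⇒  12p = 7  ⇒  p = 7/12.
The agent's mix must leave the inspector indifferent between Skip and Inspect.
  the inspector's payoff from Skip: q·1 + (1−q)·6 = -5q + 6
  the inspector's payoff from Inspect: q·7 + (1−q)·0 = 7q
  -5q + 6 = 7q  ⇒  -12q = -6  ⇒  q = 1/2.

p = 7/12, q = 1/2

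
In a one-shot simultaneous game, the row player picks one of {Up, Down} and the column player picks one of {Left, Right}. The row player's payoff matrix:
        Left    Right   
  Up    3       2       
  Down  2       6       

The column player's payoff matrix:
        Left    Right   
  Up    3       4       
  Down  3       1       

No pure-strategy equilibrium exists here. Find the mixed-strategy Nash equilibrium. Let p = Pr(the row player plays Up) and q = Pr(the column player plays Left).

p = 2/3, q = 4/5

For the column player to be willing to mix, the column player must be indifferent between Left and Right, which pins down the row player's mix.
  the column player's expected payoff from Left: p·3 + (1−p)·3 = 3
  the column player's expected payoff from Right: p·4 + (1−p)·1 = 3p + 1
  3 = 3p + 1  ⇒  -3p = -2  ⇒  p = 2/3.
The row player's indifference between Up and Down determines the column player's mixing probability q:
  the row player's payoff from Up: q·3 + (1−q)·2 = q + 2
  the row player's payoff from Down: q·2 + (1−q)·6 = -4q + 6
  q + 2 = -4q + 6  ⇒  5q = 4  ⇒  q = 4/5.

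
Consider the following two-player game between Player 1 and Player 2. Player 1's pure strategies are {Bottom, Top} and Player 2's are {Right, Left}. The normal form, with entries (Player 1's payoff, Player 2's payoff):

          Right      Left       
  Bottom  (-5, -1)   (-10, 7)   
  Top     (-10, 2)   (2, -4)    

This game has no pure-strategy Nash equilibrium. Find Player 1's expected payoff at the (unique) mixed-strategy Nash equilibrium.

-110/17

Player 2's mix must leave Player 1 indifferent between Bottom and Top.
  Player 1's payoff to Bottom: q·(-5) + (1−q)·(-10) = 5q - 10
  Player 1's payoff to Top: q·(-10) + (1−q)·2 = -12q + 2
  5q - 10 = -12q + 2  ⇒  17q = 12  ⇒  q = 12/17.
At equilibrium Player 1 is indifferent across rows, so Player 1's payoff equals the payoff from Bottom: (12/17)·(-5) + (5/17)·(-10) = -110/17.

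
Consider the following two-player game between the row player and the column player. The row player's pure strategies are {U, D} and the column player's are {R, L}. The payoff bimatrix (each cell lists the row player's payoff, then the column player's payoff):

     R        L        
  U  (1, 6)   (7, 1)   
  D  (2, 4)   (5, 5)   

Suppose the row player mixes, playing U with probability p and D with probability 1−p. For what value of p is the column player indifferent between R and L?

p = 1/6

For the column player to be willing to mix, the column player must be indifferent between R and L, which pins down the row player's mix.
  the column player's expected payoff from R: p·6 + (1−p)·4 = 2p + 4
  the column player's expected payoff from L: p·1 + (1−p)·5 = -4p + 5
  2p + 4 = -4p + 5  ⇒  6p = 1  ⇒  p = 1/6.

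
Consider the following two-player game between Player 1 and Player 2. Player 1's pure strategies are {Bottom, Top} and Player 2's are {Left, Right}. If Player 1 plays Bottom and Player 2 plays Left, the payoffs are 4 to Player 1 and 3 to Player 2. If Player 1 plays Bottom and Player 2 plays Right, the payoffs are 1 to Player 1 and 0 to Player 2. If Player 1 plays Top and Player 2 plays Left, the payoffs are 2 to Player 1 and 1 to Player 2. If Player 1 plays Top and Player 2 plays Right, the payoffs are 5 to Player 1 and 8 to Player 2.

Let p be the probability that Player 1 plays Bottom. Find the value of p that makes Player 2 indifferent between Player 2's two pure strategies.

p = 7/10

In a mixed equilibrium Player 2 is indifferent between Left and Right; this condition fixes p.
  Player 2's payoff to Left: p·3 + (1−p)·1 = 2p + 1
  Player 2's payoff to Right: p·0 + (1−p)·8 = -8p + 8
  2p + 1 = -8p + 8  ⇒  10p = 7  ⇒  p = 7/10.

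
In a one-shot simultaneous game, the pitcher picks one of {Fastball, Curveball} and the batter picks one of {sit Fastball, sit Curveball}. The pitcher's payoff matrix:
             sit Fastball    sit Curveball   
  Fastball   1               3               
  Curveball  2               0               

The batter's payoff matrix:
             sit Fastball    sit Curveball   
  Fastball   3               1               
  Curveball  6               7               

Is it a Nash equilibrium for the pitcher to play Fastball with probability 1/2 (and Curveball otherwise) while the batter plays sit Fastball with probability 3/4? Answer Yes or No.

Given the pitcher's mix p = 1/2, the batter's payoff from sit Fastball is 9/2 but from sit Curveball is 4. The batter strictly prefers sit Fastball, so the batter would not mix.
So the proposed profile is not a Nash equilibrium.

No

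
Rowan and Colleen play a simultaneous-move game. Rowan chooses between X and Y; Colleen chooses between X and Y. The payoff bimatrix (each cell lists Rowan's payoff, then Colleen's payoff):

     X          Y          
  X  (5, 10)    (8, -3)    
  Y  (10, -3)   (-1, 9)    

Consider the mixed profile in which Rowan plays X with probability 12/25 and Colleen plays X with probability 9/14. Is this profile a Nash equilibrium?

Yes

Check Colleen's indifference given Rowan's mix p = 12/25:
  payoff from X = 81/25; payoff from Y = 81/25 — equal.
Check Rowan's indifference given Colleen's mix q = 9/14:
  payoff from X = 85/14; payoff from Y = 85/14 — equal.
Both players are indifferent, so neither can profitably deviate.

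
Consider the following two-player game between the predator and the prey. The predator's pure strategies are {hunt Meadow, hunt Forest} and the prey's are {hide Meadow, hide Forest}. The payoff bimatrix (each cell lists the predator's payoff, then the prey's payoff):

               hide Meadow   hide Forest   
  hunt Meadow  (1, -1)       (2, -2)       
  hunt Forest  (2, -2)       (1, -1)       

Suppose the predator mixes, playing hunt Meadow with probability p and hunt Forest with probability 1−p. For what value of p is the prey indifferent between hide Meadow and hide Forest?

p = 1/2

In a mixed equilibrium the prey is indifferent between hide Meadow and hide Forest; this condition fixes p.
  the prey's payoff to hide Meadow: p·(-1) + (1−p)·(-2) = p - 2
  the prey's payoff to hide Forest: p·(-2) + (1−p)·(-1) = -p - 1
  p - 2 = -p - 1  ⇒  2p = 1  ⇒  p = 1/2.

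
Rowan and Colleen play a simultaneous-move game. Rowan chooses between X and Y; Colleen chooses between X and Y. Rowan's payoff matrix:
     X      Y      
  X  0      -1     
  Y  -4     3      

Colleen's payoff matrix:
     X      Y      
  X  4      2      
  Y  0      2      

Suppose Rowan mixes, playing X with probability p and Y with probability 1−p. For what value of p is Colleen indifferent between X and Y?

p = 1/2

Rowan's mix must leave Colleen indifferent between X and Y.
  Colleen's expected payoff from X: p·4 + (1−p)·0 = 4p
  Colleen's expected payoff from Y: p·2 + (1−p)·2 = 2
  4p = 2  ⇒  4p = 2  ⇒  p = 1/2.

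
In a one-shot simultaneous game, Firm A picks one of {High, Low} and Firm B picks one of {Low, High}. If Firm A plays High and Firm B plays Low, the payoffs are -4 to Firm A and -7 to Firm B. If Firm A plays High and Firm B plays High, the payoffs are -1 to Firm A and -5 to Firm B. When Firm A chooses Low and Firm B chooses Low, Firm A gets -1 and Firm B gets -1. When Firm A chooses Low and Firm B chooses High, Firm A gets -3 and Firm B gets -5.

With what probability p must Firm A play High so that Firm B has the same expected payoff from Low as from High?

p = 2/3

Set Firm B's expected payoff from Low equal to that from High:
  Firm B's expected payoff from Low: p·(-7) + (1−p)·(-1) = -6p - 1
  Firm B's expected payoff from High: p·(-5) + (1−p)·(-5) = -5
  -6p - 1 = -5  ⇒  -6p = -4  ⇒  p = 2/3.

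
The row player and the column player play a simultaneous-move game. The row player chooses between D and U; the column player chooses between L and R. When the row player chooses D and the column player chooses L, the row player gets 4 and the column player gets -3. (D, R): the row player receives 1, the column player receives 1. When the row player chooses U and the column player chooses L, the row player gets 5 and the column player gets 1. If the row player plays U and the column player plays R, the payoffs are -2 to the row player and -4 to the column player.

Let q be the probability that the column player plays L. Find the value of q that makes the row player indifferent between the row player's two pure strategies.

q = 3/4

For the row player to be willing to mix, the row player must be indifferent between D and U, which pins down the column player's mix.
  the row player's expected payoff from D: q·4 + (1−q)·1 = 3q + 1
  the row player's expected payoff from U: q·5 + (1−q)·(-2) = 7q - 2
  3q + 1 = 7q - 2  ⇒  -4q = -3  ⇒  q = 3/4.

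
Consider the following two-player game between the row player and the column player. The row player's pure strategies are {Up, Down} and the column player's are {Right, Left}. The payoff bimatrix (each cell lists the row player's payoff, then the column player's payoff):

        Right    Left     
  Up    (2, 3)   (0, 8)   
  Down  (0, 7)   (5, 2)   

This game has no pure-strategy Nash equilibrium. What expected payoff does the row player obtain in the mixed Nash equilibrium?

For the row player to be willing to mix, the row player must be indifferent between Up and Down, which pins down the column player's mix.
  the row player's expected payoff from Up: q·2 + (1−q)·0 = 2q
  the row player's expected payoff from Down: q·0 + (1−q)·5 = -5q + 5
  2q = -5q + 5  ⇒  7q = 5  ⇒  q = 5/7.
At equilibrium the row player is indifferent across rows, so the row player's payoff equals the payoff from Up: (5/7)·2 + (2/7)·0 = 10/7.

10/7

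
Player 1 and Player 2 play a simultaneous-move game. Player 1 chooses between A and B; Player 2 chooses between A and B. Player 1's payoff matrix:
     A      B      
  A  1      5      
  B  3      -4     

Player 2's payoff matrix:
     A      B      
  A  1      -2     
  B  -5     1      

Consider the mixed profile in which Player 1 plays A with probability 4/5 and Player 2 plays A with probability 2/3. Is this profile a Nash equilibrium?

Given Player 1's mix p = 4/5, Player 2's payoff from A is -1/5 but from B is -7/5. Player 2 strictly prefers A, so Player 2 would not mix.
So the proposed profile is not a Nash equilibrium.

No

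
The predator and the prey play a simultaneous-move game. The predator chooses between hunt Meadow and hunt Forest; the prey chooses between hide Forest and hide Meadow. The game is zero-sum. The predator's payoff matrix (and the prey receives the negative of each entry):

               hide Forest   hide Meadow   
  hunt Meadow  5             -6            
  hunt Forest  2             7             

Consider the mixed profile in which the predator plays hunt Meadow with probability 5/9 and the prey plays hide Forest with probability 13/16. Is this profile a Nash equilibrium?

No

Given the predator's mix p = 5/9, the prey's payoff from hide Forest is -11/3 but from hide Meadow is 2/9. The prey strictly prefers hide Meadow, so the prey would not mix.
So the proposed profile is not a Nash equilibrium.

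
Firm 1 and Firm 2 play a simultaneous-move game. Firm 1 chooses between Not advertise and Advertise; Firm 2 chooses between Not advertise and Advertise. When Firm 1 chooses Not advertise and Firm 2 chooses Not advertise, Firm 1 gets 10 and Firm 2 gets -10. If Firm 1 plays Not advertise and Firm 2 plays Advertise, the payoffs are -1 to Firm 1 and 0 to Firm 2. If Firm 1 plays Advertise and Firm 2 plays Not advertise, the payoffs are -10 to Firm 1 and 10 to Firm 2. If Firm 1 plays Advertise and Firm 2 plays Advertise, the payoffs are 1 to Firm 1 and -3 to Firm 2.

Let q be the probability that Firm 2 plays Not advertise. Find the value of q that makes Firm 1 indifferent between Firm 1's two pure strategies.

q = 1/11

For Firm 1 to be willing to mix, Firm 1 must be indifferent between Not advertise and Advertise, which pins down Firm 2's mix.
  Firm 1's payoff from Not advertise: q·10 + (1−q)·(-1) = 11q - 1
  Firm 1's payoff from Advertise: q·(-10) + (1−q)·1 = -11q + 1
  11q - 1 = -11q + 1  ⇒  22q = 2  ⇒  q = 1/11.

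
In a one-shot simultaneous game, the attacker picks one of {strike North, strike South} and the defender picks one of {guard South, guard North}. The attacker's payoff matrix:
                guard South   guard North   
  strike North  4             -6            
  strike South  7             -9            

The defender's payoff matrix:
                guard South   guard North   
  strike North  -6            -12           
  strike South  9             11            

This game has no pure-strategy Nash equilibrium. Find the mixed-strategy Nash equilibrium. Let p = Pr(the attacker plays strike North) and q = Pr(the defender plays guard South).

For the defender to be willing to mix, the defender must be indifferent between guard South and guard North, which pins down the attacker's mix.
  the defender's expected payoff from guard South: p·(-6) + (1−p)·9 = -15p + 9
  the defender's expected payoff from guard North: p·(-12) + (1−p)·11 = -23p + 11
  -15p + 9 = -23p + 11  ⇒  8p = 2  ⇒  p = 1/4.
In a mixed equilibrium the attacker is indifferent between strike North and strike South; this condition fixes q.
  the attacker's expected payoff from strike North: q·4 + (1−q)·(-6) = 10q - 6
  the attacker's expected payoff from strike South: q·7 + (1−q)·(-9) = 16q - 9
  10q - 6 = 16q - 9  ⇒  -6q = -3  ⇒  q = 1/2.

p = 1/4, q = 1/2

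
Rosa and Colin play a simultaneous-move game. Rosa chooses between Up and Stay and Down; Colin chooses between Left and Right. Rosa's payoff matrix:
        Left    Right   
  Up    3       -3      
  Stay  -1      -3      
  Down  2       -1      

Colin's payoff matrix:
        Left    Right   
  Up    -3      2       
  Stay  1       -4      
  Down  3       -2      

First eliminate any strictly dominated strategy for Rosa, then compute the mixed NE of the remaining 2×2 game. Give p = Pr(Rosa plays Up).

p = 1/2

Rosa's strategy Stay is strictly dominated by Down: 2 > -1 and -1 > -3. Eliminate Stay.
In a mixed equilibrium Colin is indifferent between Left and Right; this condition fixes p.
  Colin's payoff from Left: p·(-3) + (1−p)·3 = -6p + 3
  Colin's payoff from Right: p·2 + (1−p)·(-2) = 4p - 2
  -6p + 3 = 4p - 2  ⇒  -10p = -5  ⇒  p = 1/2.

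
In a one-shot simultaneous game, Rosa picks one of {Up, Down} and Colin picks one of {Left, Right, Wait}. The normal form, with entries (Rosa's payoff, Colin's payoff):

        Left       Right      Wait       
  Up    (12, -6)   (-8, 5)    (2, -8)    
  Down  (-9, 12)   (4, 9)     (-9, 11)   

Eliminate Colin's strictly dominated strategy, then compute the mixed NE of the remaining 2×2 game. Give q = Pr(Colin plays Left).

Colin's strategy Wait is strictly dominated by Left: -6 > -8 and 12 > 11. Eliminate Wait.
Set Rosa's expected payoff from Up equal to that from Down:
  Rosa's payoff from Up: q·12 + (1−q)·(-8) = 20q - 8
  Rosa's payoff from Down: q·(-9) + (1−q)·4 = -13q + 4
  20q - 8 = -13q + 4  ⇒  33q = 12  ⇒  q = 4/11.

q = 4/11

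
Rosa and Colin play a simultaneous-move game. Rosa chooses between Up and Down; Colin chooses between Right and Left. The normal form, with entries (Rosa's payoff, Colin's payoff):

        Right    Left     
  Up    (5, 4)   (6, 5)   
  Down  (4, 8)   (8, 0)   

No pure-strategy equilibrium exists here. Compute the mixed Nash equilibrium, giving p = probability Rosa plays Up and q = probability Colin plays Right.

p = 8/9, q = 2/3

For Colin to be willing to mix, Colin must be indifferent between Right and Left, which pins down Rosa's mix.
  Colin's payoff from Right: p·4 + (1−p)·8 = -4p + 8
  Colin's payoff from Left: p·5 + (1−p)·0 = 5p
  -4p + 8 = 5p  ⇒  -9p = -8  ⇒  p = 8/9.
Colin's mix must leave Rosa indifferent between Up and Down.
  Rosa's expected payoff from Up: q·5 + (1−q)·6 = -q + 6
  Rosa's expected payoff from Down: q·4 + (1−q)·8 = -4q + 8
  -q + 6 = -4q + 8  ⇒  3q = 2  ⇒  q = 2/3.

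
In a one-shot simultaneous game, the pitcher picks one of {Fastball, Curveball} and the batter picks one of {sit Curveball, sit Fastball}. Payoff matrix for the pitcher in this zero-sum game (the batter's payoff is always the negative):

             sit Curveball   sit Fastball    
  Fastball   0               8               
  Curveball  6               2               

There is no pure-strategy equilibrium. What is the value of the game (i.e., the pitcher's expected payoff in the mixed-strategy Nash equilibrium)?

v = 4

The pitcher's indifference between Fastball and Curveball determines the batter's mixing probability q:
  the pitcher's payoff from Fastball: q·0 + (1−q)·8 = -8q + 8
  the pitcher's payoff from Curveball: q·6 + (1−q)·2 = 4q + 2
  -8q + 8 = 4q + 2  ⇒  -12q = -6  ⇒  q = 1/2.
The value is the pitcher's expected payoff against this mix (using Fastball): (1/2)·0 + (1/2)·8 = 4.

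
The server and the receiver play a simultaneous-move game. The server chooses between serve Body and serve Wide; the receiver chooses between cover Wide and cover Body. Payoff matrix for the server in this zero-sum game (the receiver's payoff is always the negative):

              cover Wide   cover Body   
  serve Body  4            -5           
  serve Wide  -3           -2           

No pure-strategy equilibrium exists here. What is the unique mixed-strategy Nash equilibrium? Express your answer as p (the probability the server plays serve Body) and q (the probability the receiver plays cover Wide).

p = 1/10, q = 3/10

The receiver's indifference between cover Wide and cover Body determines the server's mixing probability p:
  the receiver's payoff to cover Wide: p·(-4) + (1−p)·3 = -7p + 3
  the receiver's payoff to cover Body: p·5 + (1−p)·2 = 3p + 2
  -7p + 3 = 3p + 2  ⇒  -10p = -1  ⇒  p = 1/10.
The server's indifference between serve Body and serve Wide determines the receiver's mixing probability q:
  the server's payoff from serve Body: q·4 + (1−q)·(-5) = 9q - 5
  the server's payoff from serve Wide: q·(-3) + (1−q)·(-2) = -q - 2
  9q - 5 = -q - 2  ⇒  10q = 3  ⇒  q = 3/10.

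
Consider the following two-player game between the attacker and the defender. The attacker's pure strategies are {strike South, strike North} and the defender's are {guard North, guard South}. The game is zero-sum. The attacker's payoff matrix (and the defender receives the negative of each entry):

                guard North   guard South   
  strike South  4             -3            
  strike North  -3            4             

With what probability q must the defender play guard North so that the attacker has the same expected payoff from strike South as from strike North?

The attacker's indifference between strike South and strike North determines the defender's mixing probability q:
  the attacker's payoff from strike South: q·4 + (1−q)·(-3) = 7q - 3
  the attacker's payoff from strike North: q·(-3) + (1−q)·4 = -7q + 4
  7q - 3 = -7q + 4  ⇒  14q = 7  ⇒  q = 1/2.

q = 1/2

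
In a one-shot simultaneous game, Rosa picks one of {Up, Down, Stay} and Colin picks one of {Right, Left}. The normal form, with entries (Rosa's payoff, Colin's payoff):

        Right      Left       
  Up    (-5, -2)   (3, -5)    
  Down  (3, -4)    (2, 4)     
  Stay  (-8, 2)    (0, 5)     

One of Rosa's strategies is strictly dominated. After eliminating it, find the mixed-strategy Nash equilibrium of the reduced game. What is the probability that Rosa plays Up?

Rosa's strategy Stay is strictly dominated by Up: -5 > -8 and 3 > 0. Eliminate Stay.
Rosa's mix must leave Colin indifferent between Right and Left.
  Colin's payoff from Right: p·(-2) + (1−p)·(-4) = 2p - 4
  Colin's payoff from Left: p·(-5) + (1−p)·4 = -9p + 4
  2p - 4 = -9p + 4  ⇒  11p = 8  ⇒  p = 8/11.

p = 8/11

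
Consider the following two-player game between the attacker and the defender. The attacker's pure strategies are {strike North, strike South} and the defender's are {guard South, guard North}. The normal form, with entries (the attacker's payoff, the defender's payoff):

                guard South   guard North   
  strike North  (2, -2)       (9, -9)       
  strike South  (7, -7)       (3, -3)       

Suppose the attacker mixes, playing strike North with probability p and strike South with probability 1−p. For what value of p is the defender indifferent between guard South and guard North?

p = 4/11

For the defender to be willing to mix, the defender must be indifferent between guard South and guard North, which pins down the attacker's mix.
  the defender's expected payoff from guard South: p·(-2) + (1−p)·(-7) = 5p - 7
  the defender's expected payoff from guard North: p·(-9) + (1−p)·(-3) = -6p - 3
  5p - 7 = -6p - 3  ⇒  11p = 4  ⇒  p = 4/11.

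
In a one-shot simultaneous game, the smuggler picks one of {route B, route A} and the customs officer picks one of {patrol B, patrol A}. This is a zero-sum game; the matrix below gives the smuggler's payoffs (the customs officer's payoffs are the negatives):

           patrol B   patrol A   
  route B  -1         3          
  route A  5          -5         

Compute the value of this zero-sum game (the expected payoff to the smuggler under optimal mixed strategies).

For the smuggler to be willing to mix, the smuggler must be indifferent between route B and route A, which pins down the customs officer's mix.
  the smuggler's payoff from route B: q·(-1) + (1−q)·3 = -4q + 3
  the smuggler's payoff from route A: q·5 + (1−q)·(-5) = 10q - 5
  -4q + 3 = 10q - 5  ⇒  -14q = -8  ⇒  q = 4/7.
The value is the smuggler's expected payoff against this mix (using route B): (4/7)·(-1) + (3/7)·3 = 5/7.

v = 5/7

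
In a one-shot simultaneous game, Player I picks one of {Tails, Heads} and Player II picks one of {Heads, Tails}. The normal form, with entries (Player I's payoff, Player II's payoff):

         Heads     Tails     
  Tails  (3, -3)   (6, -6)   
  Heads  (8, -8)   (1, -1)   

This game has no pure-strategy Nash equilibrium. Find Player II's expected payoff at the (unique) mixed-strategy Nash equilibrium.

-9/2

Player I's mix must leave Player II indifferent between Heads and Tails.
  Player II's payoff to Heads: p·(-3) + (1−p)·(-8) = 5p - 8
  Player II's payoff to Tails: p·(-6) + (1−p)·(-1) = -5p - 1
  5p - 8 = -5p - 1  ⇒  10p = 7  ⇒  p = 7/10.
At equilibrium Player II is indifferent across columns, so Player II's payoff equals the payoff from Heads: (7/10)·(-3) + (3/10)·(-8) = -9/2.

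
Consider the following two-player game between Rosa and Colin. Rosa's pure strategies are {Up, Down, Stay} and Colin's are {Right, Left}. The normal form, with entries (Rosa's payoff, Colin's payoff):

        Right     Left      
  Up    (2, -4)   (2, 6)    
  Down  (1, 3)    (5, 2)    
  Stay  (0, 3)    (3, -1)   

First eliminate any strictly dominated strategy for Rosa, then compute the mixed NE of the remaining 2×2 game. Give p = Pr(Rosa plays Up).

p = 1/11

Rosa's strategy Stay is strictly dominated by Down: 1 > 0 and 5 > 3. Eliminate Stay.
For Colin to be willing to mix, Colin must be indifferent between Right and Left, which pins down Rosa's mix.
  Colin's payoff from Right: p·(-4) + (1−p)·3 = -7p + 3
  Colin's payoff from Left: p·6 + (1−p)·2 = 4p + 2
  -7p + 3 = 4p + 2  ⇒  -11p = -1  ⇒  p = 1/11.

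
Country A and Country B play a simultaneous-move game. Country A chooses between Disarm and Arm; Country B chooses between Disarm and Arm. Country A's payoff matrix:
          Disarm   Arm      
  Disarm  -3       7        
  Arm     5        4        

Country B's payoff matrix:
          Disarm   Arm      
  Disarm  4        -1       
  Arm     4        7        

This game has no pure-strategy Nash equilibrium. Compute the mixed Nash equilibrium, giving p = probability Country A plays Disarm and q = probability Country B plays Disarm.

p = 3/8, q = 3/11

Country A's mix must leave Country B indifferent between Disarm and Arm.
  Country B's payoff to Disarm: p·4 + (1−p)·4 = 4
  Country B's payoff to Arm: p·(-1) + (1−p)·7 = -8p + 7
  4 = -8p + 7  ⇒  8p = 3  ⇒  p = 3/8.
Country B's mix must leave Country A indifferent between Disarm and Arm.
  Country A's payoff from Disarm: q·(-3) + (1−q)·7 = -10q + 7
  Country A's payoff from Arm: q·5 + (1−q)·4 = q + 4
  -10q + 7 = q + 4  ⇒  -11q = -3  ⇒  q = 3/11.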